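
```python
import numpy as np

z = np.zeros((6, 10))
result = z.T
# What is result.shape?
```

(10, 6)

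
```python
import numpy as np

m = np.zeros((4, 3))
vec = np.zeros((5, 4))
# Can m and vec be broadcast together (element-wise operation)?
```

No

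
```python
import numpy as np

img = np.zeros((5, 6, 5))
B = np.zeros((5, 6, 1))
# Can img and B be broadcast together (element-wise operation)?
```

Yes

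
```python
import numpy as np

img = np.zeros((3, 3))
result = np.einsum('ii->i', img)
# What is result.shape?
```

(3,)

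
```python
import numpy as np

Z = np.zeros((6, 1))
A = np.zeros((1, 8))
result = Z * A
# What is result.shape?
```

(6, 8)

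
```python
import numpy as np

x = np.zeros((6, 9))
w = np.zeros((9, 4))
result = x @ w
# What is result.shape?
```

(6, 4)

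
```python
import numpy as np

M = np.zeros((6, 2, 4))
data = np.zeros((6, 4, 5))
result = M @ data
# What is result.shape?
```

(6, 2, 5)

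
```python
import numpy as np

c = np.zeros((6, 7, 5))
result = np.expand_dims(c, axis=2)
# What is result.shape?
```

(6, 7, 1, 5)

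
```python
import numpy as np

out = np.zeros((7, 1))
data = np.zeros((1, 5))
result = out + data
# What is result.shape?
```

(7, 5)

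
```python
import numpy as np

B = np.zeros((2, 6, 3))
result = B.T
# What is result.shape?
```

(3, 6, 2)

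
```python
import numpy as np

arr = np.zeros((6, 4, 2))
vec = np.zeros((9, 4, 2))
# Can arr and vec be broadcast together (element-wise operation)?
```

No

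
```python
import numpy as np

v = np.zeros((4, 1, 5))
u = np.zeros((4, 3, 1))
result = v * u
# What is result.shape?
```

(4, 3, 5)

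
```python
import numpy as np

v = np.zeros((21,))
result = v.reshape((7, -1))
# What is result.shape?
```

(7, 3)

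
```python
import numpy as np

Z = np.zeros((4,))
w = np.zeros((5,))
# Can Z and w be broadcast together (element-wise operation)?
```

No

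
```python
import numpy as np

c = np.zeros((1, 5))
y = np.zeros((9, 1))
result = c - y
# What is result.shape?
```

(9, 5)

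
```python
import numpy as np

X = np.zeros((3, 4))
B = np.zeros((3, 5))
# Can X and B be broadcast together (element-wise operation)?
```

No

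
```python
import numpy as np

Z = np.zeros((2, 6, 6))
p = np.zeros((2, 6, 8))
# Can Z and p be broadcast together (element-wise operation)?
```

No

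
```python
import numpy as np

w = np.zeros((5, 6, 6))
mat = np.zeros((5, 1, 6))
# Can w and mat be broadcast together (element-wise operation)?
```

Yes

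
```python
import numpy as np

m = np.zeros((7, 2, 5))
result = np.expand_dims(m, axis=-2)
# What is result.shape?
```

(7, 2, 1, 5)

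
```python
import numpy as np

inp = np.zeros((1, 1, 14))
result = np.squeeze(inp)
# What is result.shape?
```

(14,)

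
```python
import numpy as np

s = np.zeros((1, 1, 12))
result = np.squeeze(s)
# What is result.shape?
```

(12,)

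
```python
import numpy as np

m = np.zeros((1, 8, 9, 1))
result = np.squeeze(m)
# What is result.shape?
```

(8, 9)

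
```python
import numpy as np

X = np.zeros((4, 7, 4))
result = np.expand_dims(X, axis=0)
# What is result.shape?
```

(1, 4, 7, 4)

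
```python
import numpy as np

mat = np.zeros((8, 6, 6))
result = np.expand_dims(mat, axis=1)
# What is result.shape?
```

(8, 1, 6, 6)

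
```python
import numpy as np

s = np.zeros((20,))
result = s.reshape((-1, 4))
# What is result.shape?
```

(5, 4)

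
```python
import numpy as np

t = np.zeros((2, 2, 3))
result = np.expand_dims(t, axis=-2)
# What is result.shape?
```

(2, 2, 1, 3)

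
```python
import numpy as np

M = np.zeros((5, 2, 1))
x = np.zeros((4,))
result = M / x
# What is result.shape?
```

(5, 2, 4)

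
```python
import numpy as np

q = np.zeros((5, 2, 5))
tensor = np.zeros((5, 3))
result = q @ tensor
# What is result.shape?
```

(5, 2, 3)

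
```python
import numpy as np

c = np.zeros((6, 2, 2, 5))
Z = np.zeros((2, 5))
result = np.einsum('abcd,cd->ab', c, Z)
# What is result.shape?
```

(6, 2)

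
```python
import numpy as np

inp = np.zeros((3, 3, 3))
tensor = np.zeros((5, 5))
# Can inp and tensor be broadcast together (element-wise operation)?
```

No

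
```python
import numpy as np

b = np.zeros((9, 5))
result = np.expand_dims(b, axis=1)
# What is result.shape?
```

(9, 1, 5)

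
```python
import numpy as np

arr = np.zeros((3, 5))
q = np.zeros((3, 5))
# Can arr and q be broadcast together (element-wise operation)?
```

Yes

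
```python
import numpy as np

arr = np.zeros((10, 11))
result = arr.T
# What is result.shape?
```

(11, 10)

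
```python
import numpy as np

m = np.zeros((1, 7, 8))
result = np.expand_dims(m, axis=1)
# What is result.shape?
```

(1, 1, 7, 8)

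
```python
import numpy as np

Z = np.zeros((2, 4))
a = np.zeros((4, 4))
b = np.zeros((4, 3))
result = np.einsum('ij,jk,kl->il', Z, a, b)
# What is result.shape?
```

(2, 3)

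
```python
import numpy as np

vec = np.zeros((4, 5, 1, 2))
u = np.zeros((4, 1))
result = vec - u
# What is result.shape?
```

(4, 5, 4, 2)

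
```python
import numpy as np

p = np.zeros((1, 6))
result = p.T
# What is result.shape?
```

(6, 1)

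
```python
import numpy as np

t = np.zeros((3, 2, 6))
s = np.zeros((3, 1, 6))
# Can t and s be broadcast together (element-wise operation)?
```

Yes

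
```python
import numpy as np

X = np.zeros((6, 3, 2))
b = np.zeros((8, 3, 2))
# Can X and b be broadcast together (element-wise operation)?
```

No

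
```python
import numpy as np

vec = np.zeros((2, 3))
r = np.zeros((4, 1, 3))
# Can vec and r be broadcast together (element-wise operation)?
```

Yes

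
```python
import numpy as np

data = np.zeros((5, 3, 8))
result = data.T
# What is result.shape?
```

(8, 3, 5)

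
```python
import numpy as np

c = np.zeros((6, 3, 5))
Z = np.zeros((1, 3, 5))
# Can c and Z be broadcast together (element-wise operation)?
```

Yes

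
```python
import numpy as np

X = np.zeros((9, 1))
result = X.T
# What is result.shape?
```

(1, 9)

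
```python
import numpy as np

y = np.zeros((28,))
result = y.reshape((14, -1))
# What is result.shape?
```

(14, 2)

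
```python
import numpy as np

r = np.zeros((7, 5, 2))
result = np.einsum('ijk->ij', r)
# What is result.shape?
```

(7, 5)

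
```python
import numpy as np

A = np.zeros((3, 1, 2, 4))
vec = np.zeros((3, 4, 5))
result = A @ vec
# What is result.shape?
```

(3, 3, 2, 5)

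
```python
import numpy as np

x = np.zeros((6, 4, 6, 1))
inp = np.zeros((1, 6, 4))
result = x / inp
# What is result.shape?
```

(6, 4, 6, 4)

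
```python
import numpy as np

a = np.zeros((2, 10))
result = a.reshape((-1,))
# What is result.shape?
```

(20,)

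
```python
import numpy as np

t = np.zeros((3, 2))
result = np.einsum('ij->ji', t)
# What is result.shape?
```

(2, 3)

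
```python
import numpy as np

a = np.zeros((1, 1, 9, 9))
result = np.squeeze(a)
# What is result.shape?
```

(9, 9)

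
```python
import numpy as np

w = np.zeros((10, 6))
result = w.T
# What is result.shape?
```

(6, 10)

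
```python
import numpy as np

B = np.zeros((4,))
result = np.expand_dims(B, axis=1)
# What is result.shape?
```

(4, 1)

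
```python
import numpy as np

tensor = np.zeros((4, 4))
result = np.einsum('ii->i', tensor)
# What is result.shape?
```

(4,)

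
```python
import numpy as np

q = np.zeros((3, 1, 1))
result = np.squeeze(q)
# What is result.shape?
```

(3,)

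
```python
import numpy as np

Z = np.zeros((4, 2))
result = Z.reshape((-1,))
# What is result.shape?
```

(8,)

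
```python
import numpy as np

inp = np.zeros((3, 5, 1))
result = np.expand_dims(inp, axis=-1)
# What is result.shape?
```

(3, 5, 1, 1)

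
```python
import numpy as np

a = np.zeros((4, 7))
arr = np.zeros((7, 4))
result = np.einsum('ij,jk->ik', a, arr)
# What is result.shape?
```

(4, 4)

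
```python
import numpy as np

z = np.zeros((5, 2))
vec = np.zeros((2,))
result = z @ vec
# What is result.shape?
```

(5,)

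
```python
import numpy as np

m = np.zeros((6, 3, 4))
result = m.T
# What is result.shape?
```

(4, 3, 6)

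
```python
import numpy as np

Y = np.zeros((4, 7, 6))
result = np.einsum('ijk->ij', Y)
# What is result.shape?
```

(4, 7)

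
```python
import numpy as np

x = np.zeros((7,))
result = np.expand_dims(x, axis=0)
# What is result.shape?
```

(1, 7)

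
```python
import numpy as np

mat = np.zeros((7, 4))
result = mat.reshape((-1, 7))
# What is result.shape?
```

(4, 7)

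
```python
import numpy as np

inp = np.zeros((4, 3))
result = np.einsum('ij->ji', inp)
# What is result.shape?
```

(3, 4)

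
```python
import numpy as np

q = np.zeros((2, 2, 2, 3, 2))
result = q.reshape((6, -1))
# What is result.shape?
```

(6, 8)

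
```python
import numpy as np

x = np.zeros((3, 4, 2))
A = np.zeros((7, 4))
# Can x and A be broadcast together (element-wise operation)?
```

No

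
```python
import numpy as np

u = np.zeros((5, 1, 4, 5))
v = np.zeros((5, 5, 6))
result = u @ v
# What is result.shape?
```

(5, 5, 4, 6)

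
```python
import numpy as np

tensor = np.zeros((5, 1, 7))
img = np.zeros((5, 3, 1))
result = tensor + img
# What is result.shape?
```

(5, 3, 7)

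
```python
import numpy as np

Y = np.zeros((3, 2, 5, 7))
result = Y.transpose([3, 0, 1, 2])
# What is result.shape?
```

(7, 3, 2, 5)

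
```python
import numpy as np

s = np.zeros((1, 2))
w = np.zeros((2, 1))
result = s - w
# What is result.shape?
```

(2, 2)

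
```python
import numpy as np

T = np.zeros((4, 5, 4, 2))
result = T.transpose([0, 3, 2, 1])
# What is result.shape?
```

(4, 2, 4, 5)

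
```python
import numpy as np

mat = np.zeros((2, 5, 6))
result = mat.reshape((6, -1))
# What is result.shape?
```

(6, 10)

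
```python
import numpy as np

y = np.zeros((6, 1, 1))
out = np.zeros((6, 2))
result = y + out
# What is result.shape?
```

(6, 6, 2)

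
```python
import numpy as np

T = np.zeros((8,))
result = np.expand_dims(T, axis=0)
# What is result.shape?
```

(1, 8)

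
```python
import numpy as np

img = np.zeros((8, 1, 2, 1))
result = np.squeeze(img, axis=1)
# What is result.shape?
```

(8, 2, 1)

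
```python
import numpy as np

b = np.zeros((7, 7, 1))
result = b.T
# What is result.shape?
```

(1, 7, 7)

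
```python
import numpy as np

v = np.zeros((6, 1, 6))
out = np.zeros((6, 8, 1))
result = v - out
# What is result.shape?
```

(6, 8, 6)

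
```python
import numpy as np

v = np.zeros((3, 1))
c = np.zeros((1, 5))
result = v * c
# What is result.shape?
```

(3, 5)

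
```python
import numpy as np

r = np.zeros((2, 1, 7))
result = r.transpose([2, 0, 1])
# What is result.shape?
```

(7, 2, 1)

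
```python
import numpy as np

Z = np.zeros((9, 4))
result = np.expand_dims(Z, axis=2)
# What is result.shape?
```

(9, 4, 1)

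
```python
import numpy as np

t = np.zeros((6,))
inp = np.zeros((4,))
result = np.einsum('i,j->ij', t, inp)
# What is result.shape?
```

(6, 4)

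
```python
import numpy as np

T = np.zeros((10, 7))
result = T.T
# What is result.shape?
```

(7, 10)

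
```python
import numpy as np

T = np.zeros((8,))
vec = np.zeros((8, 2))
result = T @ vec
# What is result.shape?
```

(2,)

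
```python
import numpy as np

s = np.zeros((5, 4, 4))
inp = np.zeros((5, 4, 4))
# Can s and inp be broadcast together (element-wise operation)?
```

Yes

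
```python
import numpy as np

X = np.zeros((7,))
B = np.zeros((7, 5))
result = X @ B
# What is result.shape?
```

(5,)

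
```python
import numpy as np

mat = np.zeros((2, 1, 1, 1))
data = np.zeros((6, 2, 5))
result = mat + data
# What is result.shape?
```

(2, 6, 2, 5)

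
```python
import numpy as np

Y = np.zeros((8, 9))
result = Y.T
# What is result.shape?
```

(9, 8)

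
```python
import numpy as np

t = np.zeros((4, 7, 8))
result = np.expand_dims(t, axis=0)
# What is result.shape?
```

(1, 4, 7, 8)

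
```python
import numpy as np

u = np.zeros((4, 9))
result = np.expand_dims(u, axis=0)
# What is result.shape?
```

(1, 4, 9)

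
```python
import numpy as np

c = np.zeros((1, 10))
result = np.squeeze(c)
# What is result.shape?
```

(10,)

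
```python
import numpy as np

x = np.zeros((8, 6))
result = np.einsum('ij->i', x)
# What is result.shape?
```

(8,)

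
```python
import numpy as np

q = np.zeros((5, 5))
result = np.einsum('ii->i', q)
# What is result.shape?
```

(5,)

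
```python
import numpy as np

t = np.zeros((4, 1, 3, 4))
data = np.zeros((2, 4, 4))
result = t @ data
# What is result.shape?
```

(4, 2, 3, 4)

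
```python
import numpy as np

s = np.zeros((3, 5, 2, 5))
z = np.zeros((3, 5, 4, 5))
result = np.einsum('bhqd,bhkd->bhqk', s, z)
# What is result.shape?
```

(3, 5, 2, 4)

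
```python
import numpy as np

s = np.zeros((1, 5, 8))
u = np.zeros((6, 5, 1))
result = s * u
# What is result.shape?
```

(6, 5, 8)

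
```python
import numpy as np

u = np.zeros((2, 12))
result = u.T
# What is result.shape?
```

(12, 2)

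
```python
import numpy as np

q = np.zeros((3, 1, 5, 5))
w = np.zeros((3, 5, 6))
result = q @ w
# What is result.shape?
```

(3, 3, 5, 6)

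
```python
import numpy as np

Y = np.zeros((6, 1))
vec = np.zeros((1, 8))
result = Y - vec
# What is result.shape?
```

(6, 8)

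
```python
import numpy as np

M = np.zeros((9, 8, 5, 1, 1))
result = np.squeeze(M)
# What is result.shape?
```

(9, 8, 5)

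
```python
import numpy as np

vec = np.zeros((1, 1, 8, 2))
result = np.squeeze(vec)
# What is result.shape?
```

(8, 2)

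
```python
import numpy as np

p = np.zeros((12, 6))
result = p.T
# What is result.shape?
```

(6, 12)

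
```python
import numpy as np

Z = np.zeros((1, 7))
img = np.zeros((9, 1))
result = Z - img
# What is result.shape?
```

(9, 7)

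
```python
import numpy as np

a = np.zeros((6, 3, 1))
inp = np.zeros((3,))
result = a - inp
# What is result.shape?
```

(6, 3, 3)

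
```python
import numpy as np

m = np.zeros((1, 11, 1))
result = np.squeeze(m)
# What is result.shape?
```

(11,)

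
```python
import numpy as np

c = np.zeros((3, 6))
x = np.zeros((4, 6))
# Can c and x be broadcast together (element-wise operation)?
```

No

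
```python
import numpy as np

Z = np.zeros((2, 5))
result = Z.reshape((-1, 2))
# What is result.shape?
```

(5, 2)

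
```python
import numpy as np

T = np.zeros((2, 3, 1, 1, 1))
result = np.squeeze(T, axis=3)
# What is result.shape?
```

(2, 3, 1, 1)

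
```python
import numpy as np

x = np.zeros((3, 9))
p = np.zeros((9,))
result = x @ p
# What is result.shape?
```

(3,)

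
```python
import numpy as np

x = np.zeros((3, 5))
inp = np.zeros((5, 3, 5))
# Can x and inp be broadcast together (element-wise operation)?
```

Yes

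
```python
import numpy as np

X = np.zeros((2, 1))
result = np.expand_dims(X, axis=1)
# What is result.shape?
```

(2, 1, 1)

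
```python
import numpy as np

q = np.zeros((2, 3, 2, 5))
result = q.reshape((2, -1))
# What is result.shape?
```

(2, 30)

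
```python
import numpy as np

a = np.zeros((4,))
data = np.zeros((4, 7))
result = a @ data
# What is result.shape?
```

(7,)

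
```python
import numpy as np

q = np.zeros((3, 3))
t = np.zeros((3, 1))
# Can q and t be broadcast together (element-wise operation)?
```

Yes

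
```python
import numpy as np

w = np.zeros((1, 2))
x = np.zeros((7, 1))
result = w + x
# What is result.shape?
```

(7, 2)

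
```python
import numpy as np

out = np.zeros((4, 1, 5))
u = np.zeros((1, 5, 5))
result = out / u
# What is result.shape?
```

(4, 5, 5)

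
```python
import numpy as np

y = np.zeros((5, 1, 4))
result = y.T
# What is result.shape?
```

(4, 1, 5)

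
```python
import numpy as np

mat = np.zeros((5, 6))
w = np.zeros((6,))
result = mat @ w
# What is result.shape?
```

(5,)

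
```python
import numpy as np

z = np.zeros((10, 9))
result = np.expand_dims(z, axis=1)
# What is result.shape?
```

(10, 1, 9)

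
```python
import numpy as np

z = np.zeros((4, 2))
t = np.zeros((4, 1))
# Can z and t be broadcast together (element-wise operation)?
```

Yes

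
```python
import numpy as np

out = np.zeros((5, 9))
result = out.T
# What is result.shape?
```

(9, 5)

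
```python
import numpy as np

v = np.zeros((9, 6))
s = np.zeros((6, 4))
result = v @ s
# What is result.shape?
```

(9, 4)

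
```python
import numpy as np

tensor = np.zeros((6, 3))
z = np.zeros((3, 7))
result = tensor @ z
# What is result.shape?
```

(6, 7)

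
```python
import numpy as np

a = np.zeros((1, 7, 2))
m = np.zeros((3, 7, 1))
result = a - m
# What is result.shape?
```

(3, 7, 2)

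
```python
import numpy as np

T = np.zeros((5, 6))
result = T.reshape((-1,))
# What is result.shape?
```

(30,)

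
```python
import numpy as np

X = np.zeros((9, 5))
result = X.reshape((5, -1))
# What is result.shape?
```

(5, 9)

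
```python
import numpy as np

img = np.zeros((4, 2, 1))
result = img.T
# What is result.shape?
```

(1, 2, 4)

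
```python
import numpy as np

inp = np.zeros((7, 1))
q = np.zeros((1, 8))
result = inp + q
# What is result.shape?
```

(7, 8)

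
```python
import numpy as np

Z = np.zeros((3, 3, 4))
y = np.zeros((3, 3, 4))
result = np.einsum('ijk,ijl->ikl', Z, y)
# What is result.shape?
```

(3, 4, 4)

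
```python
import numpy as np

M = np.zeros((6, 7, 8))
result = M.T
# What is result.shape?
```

(8, 7, 6)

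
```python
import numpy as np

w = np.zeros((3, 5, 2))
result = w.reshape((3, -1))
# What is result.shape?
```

(3, 10)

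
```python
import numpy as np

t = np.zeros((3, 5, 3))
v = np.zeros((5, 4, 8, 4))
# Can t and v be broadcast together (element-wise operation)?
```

No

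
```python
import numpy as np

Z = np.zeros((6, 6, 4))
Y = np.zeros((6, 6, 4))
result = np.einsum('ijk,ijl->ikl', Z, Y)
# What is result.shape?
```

(6, 4, 4)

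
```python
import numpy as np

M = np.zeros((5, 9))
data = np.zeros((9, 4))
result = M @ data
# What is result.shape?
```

(5, 4)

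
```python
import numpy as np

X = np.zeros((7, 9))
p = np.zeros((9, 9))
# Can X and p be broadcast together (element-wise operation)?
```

No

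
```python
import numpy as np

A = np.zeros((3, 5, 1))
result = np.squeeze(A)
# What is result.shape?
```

(3, 5)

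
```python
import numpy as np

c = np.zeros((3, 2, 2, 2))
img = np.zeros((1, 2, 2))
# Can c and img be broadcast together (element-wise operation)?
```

Yes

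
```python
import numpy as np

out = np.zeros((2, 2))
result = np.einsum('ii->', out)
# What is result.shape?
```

()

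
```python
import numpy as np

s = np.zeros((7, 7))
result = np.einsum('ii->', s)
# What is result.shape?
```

()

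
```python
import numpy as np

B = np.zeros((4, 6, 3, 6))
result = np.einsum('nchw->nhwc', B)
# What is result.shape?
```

(4, 3, 6, 6)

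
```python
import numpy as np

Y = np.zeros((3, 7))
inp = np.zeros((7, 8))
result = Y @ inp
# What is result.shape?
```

(3, 8)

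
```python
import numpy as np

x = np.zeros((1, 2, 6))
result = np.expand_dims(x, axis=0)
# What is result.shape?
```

(1, 1, 2, 6)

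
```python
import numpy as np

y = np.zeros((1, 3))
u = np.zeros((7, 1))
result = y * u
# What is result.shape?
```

(7, 3)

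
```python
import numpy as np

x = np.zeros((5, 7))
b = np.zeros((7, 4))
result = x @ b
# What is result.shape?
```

(5, 4)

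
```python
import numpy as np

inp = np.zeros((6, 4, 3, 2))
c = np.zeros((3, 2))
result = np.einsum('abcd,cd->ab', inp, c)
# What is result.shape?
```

(6, 4)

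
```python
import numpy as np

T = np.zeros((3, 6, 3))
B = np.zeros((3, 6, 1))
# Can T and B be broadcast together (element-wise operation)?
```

Yes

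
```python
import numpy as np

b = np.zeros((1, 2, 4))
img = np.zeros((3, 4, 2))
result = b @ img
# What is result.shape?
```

(3, 2, 2)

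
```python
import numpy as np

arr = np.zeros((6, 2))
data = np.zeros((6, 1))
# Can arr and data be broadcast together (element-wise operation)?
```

Yes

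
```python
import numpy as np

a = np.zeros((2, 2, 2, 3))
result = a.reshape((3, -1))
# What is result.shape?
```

(3, 8)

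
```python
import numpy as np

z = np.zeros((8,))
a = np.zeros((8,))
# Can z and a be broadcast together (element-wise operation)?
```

Yes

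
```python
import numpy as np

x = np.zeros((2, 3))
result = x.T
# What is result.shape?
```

(3, 2)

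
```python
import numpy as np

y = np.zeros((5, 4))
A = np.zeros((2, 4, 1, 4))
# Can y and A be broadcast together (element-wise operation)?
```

Yes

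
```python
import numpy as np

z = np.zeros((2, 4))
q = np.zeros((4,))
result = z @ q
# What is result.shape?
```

(2,)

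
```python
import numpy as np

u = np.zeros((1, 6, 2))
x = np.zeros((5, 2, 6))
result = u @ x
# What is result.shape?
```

(5, 6, 6)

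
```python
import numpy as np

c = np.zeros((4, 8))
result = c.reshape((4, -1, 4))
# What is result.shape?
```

(4, 2, 4)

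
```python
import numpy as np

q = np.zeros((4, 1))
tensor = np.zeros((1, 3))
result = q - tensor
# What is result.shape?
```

(4, 3)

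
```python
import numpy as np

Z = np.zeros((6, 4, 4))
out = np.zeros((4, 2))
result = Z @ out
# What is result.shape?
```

(6, 4, 2)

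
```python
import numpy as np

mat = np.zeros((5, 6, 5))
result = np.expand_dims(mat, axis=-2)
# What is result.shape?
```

(5, 6, 1, 5)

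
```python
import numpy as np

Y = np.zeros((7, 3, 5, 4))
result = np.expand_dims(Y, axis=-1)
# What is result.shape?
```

(7, 3, 5, 4, 1)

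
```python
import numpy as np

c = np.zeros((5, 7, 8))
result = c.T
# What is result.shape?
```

(8, 7, 5)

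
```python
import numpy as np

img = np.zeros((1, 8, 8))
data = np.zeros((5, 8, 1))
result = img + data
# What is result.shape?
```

(5, 8, 8)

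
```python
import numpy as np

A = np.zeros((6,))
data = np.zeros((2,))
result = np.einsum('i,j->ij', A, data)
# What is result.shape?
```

(6, 2)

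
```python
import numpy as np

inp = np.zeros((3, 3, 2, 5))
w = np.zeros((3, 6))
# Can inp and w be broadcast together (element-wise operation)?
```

No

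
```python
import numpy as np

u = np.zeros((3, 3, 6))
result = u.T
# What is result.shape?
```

(6, 3, 3)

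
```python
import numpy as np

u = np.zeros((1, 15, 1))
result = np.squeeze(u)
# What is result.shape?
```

(15,)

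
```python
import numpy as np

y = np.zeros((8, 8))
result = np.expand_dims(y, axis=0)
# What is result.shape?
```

(1, 8, 8)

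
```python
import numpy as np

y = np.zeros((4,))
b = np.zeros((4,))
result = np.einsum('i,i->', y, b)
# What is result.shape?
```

()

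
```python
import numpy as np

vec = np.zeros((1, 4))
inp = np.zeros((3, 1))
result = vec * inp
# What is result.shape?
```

(3, 4)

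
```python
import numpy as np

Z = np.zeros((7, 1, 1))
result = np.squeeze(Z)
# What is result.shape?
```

(7,)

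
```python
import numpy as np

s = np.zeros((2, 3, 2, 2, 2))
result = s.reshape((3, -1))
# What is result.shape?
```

(3, 16)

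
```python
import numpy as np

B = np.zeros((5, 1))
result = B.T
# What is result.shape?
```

(1, 5)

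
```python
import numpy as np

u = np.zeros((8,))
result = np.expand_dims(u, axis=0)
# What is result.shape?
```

(1, 8)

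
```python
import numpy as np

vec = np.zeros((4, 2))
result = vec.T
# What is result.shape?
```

(2, 4)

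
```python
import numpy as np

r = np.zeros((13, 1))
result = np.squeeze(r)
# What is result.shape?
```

(13,)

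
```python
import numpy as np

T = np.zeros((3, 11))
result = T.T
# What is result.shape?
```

(11, 3)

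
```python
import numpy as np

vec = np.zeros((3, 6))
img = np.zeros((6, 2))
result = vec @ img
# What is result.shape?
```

(3, 2)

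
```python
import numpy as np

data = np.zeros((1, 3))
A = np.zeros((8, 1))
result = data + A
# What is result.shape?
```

(8, 3)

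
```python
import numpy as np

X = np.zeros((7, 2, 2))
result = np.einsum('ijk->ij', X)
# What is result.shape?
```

(7, 2)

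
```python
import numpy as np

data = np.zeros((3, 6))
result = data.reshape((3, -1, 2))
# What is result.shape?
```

(3, 3, 2)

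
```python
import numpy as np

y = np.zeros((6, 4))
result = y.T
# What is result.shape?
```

(4, 6)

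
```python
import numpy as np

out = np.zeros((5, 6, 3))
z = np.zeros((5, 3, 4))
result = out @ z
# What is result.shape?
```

(5, 6, 4)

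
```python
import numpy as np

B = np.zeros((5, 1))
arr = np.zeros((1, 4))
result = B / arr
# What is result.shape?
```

(5, 4)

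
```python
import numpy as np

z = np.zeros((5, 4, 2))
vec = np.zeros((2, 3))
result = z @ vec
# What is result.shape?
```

(5, 4, 3)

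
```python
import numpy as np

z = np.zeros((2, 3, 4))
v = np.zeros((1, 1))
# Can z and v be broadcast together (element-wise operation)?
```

Yes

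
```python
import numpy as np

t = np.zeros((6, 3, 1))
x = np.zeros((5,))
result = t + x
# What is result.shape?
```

(6, 3, 5)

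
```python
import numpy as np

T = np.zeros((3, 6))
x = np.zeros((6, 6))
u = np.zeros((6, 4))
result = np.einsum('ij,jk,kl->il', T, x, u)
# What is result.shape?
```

(3, 4)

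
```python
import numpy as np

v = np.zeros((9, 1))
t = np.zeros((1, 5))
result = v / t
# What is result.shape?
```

(9, 5)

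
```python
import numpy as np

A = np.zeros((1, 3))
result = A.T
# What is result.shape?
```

(3, 1)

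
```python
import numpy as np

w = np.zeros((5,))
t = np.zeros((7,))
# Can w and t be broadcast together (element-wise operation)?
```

No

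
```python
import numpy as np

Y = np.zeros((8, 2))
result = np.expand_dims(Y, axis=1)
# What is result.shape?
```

(8, 1, 2)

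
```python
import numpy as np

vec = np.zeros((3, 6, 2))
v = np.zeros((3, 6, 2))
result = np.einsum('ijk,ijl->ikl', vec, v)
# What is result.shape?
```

(3, 2, 2)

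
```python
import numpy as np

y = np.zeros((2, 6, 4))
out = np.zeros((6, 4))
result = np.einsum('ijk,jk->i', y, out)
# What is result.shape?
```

(2,)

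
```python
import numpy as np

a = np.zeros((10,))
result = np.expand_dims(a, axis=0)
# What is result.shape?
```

(1, 10)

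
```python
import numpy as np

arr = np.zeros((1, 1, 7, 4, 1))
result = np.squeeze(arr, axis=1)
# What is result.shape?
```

(1, 7, 4, 1)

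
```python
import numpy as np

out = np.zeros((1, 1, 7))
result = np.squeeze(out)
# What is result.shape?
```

(7,)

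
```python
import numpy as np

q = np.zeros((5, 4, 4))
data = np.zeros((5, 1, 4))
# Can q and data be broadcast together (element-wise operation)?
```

Yes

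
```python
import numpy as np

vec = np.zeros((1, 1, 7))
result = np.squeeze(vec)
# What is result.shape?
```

(7,)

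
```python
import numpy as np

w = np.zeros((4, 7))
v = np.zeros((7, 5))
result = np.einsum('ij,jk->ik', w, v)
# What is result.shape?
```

(4, 5)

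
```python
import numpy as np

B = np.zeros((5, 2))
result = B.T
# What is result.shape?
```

(2, 5)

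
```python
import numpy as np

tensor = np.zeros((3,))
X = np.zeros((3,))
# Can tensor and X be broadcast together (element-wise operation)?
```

Yes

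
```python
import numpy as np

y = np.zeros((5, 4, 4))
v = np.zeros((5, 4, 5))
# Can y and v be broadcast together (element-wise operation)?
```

No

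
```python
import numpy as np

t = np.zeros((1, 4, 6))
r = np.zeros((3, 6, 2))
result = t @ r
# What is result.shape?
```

(3, 4, 2)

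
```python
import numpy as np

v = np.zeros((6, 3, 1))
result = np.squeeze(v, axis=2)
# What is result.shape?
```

(6, 3)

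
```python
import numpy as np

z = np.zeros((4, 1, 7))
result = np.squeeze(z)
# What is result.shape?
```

(4, 7)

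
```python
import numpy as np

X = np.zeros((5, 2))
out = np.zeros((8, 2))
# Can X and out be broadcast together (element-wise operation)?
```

No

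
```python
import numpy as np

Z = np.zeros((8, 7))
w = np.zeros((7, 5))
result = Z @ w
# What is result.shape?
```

(8, 5)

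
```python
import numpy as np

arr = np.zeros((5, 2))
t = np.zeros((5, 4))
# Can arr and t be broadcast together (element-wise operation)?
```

No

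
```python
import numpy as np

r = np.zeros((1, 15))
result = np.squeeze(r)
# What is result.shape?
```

(15,)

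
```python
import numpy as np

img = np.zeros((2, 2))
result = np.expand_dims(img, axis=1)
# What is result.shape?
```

(2, 1, 2)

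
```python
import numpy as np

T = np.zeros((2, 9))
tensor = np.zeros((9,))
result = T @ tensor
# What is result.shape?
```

(2,)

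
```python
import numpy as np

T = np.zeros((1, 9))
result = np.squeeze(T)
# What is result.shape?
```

(9,)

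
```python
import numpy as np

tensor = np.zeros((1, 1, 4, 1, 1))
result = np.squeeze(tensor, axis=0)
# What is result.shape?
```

(1, 4, 1, 1)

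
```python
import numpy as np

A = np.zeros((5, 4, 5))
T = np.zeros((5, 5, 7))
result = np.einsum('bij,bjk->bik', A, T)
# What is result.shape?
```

(5, 4, 7)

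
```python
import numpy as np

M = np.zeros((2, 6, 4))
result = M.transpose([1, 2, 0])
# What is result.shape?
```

(6, 4, 2)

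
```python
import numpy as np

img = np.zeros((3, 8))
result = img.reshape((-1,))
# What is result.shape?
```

(24,)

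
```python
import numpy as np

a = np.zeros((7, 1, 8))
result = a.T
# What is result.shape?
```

(8, 1, 7)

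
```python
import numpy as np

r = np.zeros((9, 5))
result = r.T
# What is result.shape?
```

(5, 9)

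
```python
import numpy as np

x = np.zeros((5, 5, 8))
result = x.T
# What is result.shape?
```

(8, 5, 5)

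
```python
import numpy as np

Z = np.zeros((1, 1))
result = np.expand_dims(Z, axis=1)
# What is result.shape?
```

(1, 1, 1)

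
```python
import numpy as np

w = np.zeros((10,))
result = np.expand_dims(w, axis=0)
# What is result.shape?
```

(1, 10)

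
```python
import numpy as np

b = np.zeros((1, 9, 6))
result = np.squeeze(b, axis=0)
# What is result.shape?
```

(9, 6)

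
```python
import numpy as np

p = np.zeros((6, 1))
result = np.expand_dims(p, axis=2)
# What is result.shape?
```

(6, 1, 1)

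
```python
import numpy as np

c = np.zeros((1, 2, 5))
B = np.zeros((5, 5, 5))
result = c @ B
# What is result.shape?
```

(5, 2, 5)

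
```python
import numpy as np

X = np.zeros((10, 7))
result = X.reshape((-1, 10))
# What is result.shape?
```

(7, 10)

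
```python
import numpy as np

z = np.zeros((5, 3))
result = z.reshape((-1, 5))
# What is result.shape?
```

(3, 5)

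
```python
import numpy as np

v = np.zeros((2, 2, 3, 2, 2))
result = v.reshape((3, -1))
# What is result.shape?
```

(3, 16)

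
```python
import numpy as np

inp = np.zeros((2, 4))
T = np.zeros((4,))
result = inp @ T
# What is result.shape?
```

(2,)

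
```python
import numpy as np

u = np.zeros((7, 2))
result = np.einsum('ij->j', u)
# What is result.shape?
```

(2,)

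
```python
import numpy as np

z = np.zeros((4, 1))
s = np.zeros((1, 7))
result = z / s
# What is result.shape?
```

(4, 7)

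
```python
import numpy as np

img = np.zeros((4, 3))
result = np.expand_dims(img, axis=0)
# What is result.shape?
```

(1, 4, 3)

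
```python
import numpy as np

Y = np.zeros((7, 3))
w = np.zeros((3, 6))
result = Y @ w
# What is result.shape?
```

(7, 6)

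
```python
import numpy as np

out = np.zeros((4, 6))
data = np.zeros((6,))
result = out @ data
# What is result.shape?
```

(4,)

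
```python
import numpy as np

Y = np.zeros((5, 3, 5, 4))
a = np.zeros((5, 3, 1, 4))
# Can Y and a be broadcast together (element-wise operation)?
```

Yes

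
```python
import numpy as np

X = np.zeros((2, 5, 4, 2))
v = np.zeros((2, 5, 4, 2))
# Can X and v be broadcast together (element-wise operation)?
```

Yes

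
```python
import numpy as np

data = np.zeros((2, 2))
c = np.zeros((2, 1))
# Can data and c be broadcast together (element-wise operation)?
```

Yes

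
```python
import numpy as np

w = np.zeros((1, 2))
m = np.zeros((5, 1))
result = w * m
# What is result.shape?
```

(5, 2)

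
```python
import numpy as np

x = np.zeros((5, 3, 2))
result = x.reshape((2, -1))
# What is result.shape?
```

(2, 15)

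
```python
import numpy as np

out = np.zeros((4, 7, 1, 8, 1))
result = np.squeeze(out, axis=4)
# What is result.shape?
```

(4, 7, 1, 8)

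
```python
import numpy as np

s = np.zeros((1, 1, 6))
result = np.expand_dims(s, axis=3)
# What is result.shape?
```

(1, 1, 6, 1)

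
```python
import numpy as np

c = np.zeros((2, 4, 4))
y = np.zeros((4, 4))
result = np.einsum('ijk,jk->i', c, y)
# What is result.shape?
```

(2,)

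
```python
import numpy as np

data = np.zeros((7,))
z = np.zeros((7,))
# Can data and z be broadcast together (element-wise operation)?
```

Yes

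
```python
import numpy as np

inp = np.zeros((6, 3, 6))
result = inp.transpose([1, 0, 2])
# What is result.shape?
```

(3, 6, 6)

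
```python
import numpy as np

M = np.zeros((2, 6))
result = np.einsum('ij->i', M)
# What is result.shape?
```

(2,)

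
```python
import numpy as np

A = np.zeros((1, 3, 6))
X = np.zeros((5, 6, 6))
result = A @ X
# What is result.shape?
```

(5, 3, 6)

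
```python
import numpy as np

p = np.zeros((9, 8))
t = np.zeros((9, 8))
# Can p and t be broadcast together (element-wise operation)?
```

Yes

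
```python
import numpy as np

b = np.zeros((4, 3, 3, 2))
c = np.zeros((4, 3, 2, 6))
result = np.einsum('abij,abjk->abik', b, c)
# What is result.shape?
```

(4, 3, 3, 6)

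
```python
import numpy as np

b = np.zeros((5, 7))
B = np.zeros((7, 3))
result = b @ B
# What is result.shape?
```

(5, 3)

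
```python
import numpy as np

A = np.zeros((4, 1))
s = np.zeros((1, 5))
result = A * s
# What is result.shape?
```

(4, 5)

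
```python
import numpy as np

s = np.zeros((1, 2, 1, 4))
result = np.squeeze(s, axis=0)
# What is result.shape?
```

(2, 1, 4)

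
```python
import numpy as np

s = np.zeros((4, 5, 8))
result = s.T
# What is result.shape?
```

(8, 5, 4)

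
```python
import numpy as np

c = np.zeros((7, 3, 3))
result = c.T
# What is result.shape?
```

(3, 3, 7)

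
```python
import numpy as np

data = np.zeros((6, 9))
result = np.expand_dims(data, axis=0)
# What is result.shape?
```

(1, 6, 9)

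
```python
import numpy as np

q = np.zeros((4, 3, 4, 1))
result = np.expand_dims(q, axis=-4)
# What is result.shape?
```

(4, 1, 3, 4, 1)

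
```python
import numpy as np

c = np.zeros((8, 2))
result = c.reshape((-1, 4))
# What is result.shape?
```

(4, 4)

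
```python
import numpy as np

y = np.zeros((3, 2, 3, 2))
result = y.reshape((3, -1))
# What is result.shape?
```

(3, 12)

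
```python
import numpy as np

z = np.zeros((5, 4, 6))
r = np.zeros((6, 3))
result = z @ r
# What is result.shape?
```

(5, 4, 3)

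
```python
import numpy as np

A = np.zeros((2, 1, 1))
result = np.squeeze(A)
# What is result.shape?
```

(2,)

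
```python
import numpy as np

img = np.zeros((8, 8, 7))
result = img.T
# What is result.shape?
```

(7, 8, 8)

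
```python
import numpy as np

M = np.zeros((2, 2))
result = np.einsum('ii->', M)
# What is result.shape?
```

()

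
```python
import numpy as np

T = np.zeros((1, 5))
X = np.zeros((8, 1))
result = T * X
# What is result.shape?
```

(8, 5)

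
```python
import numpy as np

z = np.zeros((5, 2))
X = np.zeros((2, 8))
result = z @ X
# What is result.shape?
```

(5, 8)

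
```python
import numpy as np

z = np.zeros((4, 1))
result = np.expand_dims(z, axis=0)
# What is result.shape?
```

(1, 4, 1)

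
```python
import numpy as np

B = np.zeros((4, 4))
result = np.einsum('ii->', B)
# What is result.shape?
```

()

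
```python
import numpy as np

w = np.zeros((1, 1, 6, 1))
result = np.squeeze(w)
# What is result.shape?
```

(6,)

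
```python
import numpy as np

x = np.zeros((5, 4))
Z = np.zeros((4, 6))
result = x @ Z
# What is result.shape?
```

(5, 6)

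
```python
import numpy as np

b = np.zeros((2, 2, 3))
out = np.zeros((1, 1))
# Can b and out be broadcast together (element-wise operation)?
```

Yes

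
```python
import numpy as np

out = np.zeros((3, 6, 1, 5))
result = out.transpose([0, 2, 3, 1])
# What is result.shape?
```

(3, 1, 5, 6)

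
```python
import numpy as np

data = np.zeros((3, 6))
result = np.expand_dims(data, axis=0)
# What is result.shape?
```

(1, 3, 6)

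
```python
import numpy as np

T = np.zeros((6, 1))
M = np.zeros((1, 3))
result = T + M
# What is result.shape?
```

(6, 3)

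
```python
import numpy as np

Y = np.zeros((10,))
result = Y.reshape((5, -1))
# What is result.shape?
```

(5, 2)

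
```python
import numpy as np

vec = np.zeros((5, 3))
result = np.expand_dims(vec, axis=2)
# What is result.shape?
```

(5, 3, 1)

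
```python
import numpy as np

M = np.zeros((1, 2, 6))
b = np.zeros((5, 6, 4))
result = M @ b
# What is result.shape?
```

(5, 2, 4)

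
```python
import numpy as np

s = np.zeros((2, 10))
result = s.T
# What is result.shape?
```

(10, 2)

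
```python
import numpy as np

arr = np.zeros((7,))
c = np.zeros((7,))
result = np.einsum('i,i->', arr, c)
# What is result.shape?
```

()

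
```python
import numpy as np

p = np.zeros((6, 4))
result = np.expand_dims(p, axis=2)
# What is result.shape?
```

(6, 4, 1)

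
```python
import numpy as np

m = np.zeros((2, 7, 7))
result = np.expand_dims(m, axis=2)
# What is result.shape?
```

(2, 7, 1, 7)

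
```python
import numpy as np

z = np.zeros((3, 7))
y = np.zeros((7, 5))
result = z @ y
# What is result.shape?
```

(3, 5)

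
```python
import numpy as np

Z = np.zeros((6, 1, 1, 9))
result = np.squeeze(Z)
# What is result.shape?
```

(6, 9)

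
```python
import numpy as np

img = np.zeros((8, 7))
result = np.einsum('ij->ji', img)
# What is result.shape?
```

(7, 8)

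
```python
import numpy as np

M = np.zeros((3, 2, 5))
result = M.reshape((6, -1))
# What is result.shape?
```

(6, 5)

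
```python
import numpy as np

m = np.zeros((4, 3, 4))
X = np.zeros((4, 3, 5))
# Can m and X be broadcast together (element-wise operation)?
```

No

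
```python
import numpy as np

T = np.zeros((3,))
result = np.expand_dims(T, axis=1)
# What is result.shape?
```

(3, 1)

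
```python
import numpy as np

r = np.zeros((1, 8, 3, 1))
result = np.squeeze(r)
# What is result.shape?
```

(8, 3)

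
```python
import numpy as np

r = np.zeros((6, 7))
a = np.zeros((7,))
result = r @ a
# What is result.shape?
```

(6,)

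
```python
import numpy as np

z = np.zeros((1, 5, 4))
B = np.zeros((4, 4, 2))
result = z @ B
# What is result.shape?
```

(4, 5, 2)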